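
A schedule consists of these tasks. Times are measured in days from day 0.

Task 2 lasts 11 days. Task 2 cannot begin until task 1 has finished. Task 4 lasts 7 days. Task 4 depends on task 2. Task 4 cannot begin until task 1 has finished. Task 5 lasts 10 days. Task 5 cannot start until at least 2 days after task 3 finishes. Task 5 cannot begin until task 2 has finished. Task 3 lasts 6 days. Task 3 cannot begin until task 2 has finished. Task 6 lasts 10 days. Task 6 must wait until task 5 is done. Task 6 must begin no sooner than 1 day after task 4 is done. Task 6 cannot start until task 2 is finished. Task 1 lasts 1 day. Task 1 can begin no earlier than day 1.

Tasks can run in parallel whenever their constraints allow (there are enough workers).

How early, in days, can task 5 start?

21

Task 1 cannot begin until its own release at day 1. It runs from day 1 to 1 + 1 = day 2.
Task 2 cannot begin until task 1 (finishes day 2). It runs from day 2 to 2 + 11 = day 13.
After task 2 (finishes day 13), task 3 can start at day 13 and finishes at day 19.
Task 5 waits on task 3 (finishes day 19, plus 2-day gap → day 21); task 2 (finishes day 13). The latest of these is day 21, which is the earliest task 5 can start.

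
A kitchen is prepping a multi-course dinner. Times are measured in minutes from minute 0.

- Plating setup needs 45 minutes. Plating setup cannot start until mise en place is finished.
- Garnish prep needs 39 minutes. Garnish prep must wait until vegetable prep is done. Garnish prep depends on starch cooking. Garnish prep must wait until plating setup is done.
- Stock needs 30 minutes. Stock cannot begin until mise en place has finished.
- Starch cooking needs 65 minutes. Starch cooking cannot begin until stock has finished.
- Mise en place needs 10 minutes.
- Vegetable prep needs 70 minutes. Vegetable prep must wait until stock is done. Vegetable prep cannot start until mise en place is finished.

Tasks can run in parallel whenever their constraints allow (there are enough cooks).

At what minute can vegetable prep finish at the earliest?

Mise en place has no prerequisites, so it starts at minute 0 and finishes at minute 10.
After mise en place (finishes minute 10), stock can start at minute 10 and finishes at minute 40.
Vegetable prep has to wait for stock (finishes minute 40); mise en place (finishes minute 10). The latest of these is minute 40, so vegetable prep runs minute 40 to 40 + 70 = minute 110.

110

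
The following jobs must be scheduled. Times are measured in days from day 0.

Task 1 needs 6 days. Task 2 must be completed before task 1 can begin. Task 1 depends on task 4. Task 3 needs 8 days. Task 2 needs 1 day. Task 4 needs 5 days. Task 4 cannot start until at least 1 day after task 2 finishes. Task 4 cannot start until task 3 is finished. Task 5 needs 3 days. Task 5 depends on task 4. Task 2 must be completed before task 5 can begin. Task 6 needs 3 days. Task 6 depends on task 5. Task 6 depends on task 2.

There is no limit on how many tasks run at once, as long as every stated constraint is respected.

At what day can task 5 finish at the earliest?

Task 3 has no prerequisites, so it starts at day 0 and finishes at day 8.
Task 2 has no prerequisites, so it starts at day 0 and finishes at day 1.
For task 4: task 2 (finishes day 1, plus 1-day gap → day 2); task 3 (finishes day 8). Taking the maximum gives a start of day 8, and it finishes at 8 + 5 = day 13.
Task 5 needs all of task 4 (finishes day 13); task 2 (finishes day 1). That puts its earliest start at day 13; it finishes at 13 + 3 = day 16.

16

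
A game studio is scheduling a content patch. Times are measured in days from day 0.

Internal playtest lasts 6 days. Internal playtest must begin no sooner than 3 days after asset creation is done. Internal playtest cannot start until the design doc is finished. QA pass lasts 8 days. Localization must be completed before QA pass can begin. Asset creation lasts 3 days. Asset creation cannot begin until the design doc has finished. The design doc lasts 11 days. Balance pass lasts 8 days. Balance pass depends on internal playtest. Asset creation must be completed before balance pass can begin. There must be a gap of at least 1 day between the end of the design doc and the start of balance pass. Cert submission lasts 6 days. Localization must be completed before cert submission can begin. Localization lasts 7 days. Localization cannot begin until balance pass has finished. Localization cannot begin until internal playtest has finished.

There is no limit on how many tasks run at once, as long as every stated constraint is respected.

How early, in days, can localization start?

Nothing blocks the design doc, so it runs from day 0 to day 11.
Asset creation waits on the design doc (finishes day 11), so it starts at day 11 and finishes at 11 + 3 = day 14.
Internal playtest cannot start until asset creation (finishes day 14, plus 3-day gap → day 17); the design doc (finishes day 11). The controlling bound is day 17, so internal playtest finishes at 17 + 6 = day 23.
Balance pass cannot start until internal playtest (finishes day 23); asset creation (finishes day 14); the design doc (finishes day 11, plus 1-day gap → day 12). The controlling bound is day 23, so balance pass finishes at 23 + 8 = day 31.
Localization waits on balance pass (finishes day 31); internal playtest (finishes day 23). The latest of these is day 31, which is the earliest localization can start.

31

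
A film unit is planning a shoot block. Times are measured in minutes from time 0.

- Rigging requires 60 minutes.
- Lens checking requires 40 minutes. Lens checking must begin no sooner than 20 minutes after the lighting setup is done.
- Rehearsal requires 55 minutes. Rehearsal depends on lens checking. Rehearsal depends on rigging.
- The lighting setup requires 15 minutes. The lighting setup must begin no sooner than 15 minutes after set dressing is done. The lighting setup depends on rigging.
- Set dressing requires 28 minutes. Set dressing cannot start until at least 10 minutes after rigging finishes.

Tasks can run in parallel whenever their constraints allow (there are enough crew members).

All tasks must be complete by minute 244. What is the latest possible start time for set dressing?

Rehearsal must finish by minute 244; it takes 55 minutes, so it must start by 244 − 55 = minute 189.
Since rehearsal (must start by minute 189) depends on it, lens checking must finish by minute 189. Backing off its 40-minute duration gives a latest start of minute 149.
The lighting setup must finish before lens checking (must start by minute 149, minus 20-minute gap → minute 129). With a 15-minute duration, the lighting setup must start by 129 − 15 = minute 114.
Set dressing feeds into the lighting setup (must start by minute 114, minus 15-minute gap → minute 99); so set dressing must finish by minute 99 and therefore start by minute 71.

71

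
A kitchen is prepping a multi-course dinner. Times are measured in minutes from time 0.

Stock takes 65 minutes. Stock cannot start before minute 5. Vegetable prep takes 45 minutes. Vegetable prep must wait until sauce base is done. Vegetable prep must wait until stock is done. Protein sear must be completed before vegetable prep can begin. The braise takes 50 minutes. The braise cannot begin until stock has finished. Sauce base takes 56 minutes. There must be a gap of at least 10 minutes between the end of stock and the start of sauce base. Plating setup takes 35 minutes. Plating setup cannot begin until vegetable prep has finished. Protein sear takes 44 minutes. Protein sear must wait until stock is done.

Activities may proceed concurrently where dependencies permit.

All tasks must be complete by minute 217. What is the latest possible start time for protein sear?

93

To finish by minute 217, plating setup (duration 35) must start no later than minute 182.
Vegetable prep feeds into plating setup (must start by minute 182); so vegetable prep must finish by minute 182 and therefore start by minute 137.
Protein sear has to be done before vegetable prep (must start by minute 137). That means finishing by minute 137, i.e. starting by 137 − 44 = minute 93.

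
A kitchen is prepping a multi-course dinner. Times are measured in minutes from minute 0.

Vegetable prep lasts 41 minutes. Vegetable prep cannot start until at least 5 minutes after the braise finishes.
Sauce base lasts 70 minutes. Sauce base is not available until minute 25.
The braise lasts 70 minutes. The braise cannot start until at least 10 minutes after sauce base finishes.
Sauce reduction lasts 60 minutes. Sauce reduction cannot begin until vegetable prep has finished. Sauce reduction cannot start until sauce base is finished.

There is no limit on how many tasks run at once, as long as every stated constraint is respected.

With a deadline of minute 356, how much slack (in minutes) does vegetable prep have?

After its own release at minute 25, sauce base can start at minute 25 and finishes at minute 95.
The braise waits on sauce base (finishes minute 95, plus 10-minute gap → minute 105), so it starts at minute 105 and finishes at 105 + 70 = minute 175.
Vegetable prep waits on the braise (finishes minute 175, plus 5-minute gap → minute 180), so it starts at minute 180 and finishes at 180 + 41 = minute 221.

Working backward from the deadline:
To finish by minute 356, sauce reduction (duration 60) must start no later than minute 296.
Since sauce reduction (must start by minute 296) depends on it, vegetable prep must finish by minute 296. Backing off its 41-minute duration gives a latest start of minute 255.
So vegetable prep can start as early as minute 180 and as late as minute 255, giving 255 − 180 = 75 minutes of slack.

75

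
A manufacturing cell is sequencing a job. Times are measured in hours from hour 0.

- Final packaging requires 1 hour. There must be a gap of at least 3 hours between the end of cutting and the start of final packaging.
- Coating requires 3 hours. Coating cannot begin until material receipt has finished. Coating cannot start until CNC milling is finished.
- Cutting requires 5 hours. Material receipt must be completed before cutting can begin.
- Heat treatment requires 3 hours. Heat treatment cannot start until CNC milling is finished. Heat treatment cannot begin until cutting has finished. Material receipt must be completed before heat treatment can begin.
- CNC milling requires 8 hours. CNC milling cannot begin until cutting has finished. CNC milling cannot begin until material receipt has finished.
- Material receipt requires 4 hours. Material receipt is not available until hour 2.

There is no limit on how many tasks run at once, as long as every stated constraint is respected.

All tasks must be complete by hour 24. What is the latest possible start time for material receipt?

Heat treatment has no dependents, so it just needs to finish by hour 24. Starting by 24 − 3 = hour 21 achieves that.
To finish by hour 24, coating (duration 3) must start no later than hour 21.
CNC milling feeds heat treatment (must start by hour 21); coating (must start by hour 21). Taking the minimum, CNC milling must finish by hour 21 and start by 21 − 8 = hour 13.
Final packaging must finish by hour 24; it takes 1 hour, so it must start by 24 − 1 = hour 23.
Cutting must finish in time for CNC milling (must start by hour 13); heat treatment (must start by hour 21); final packaging (must start by hour 23, minus 3-hour gap → hour 20). The tightest is hour 13, so cutting must start by 13 − 5 = hour 8.
Material receipt feeds cutting (must start by hour 8); CNC milling (must start by hour 13); heat treatment (must start by hour 21); coating (must start by hour 21). Taking the minimum, material receipt must finish by hour 8 and start by 8 − 4 = hour 4.

4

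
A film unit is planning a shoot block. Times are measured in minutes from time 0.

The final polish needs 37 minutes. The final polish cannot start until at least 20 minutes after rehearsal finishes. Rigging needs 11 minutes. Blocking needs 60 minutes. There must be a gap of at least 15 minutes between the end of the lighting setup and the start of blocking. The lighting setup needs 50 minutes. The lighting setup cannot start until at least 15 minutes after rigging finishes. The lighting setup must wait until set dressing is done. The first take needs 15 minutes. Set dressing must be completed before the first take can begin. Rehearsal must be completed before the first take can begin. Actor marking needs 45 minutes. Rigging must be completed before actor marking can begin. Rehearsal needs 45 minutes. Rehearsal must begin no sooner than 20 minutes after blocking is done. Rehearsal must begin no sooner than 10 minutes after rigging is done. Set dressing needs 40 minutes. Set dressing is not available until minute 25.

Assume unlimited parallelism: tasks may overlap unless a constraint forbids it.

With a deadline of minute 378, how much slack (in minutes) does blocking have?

Set dressing cannot begin until its own release at minute 25. It runs from minute 25 to 25 + 40 = minute 65.
Nothing blocks rigging, so it runs from minute 0 to minute 11.
For the lighting setup: rigging (finishes minute 11, plus 15-minute gap → minute 26); set dressing (finishes minute 65). Taking the maximum gives a start of minute 65, and it finishes at 65 + 50 = minute 115.
Blocking cannot begin until the lighting setup (finishes minute 115, plus 15-minute gap → minute 130). It runs from minute 130 to 130 + 60 = minute 190.

Working backward from the deadline:
The final polish has no dependents, so it just needs to finish by minute 378. Starting by 378 − 37 = minute 341 achieves that.
The first take must finish by minute 378; it takes 15 minutes, so it must start by 378 − 15 = minute 363.
Rehearsal feeds the final polish (must start by minute 341, minus 20-minute gap → minute 321); the first take (must start by minute 363). Taking the minimum, rehearsal must finish by minute 321 and start by 321 − 45 = minute 276.
Blocking has to be done before rehearsal (must start by minute 276, minus 20-minute gap → minute 256). That means finishing by minute 256, i.e. starting by 256 − 60 = minute 196.
So blocking can start as early as minute 130 and as late as minute 196, giving 196 − 130 = 66 minutes of slack.

66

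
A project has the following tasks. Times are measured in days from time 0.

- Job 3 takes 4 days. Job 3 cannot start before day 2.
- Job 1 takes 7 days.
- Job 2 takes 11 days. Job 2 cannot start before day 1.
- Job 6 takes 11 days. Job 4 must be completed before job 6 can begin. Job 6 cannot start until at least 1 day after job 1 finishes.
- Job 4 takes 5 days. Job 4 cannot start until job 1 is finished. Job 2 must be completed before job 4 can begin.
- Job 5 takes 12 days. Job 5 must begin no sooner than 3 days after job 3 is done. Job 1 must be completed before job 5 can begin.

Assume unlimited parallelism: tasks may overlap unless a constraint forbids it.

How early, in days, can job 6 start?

17

Job 2 cannot begin until its own release at day 1. It runs from day 1 to 1 + 11 = day 12.
Job 1 can start immediately at day 0; it finishes at day 7.
Job 4 needs all of job 1 (finishes day 7); job 2 (finishes day 12). That puts its earliest start at day 12; it finishes at 12 + 5 = day 17.
Job 6 waits on job 4 (finishes day 17); job 1 (finishes day 7, plus 1-day gap → day 8). The latest of these is day 17, which is the earliest job 6 can start.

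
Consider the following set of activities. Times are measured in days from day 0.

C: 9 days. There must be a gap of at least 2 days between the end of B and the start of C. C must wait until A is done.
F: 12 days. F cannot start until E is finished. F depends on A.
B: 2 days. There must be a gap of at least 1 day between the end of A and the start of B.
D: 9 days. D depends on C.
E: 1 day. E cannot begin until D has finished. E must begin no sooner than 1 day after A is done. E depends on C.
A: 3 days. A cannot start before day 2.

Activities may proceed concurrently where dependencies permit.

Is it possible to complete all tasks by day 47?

Yes

A waits on its own release at day 2, so it starts at day 2 and finishes at 2 + 3 = day 5.
After A (finishes day 5, plus 1-day gap → day 6), B can start at day 6 and finishes at day 8.
C has to wait for B (finishes day 8, plus 2-day gap → day 10); A (finishes day 5). The latest of these is day 10, so C runs day 10 to 10 + 9 = day 19.
After C (finishes day 19), D can start at day 19 and finishes at day 28.
E needs all of D (finishes day 28); A (finishes day 5, plus 1-day gap → day 6); C (finishes day 19). That puts its earliest start at day 28; it finishes at 28 + 1 = day 29.
For F: E (finishes day 29); A (finishes day 5). Taking the maximum gives a start of day 29, and it finishes at 29 + 12 = day 41.
Every task is finished by day 41, which is no later than the deadline of 47, so the schedule is feasible.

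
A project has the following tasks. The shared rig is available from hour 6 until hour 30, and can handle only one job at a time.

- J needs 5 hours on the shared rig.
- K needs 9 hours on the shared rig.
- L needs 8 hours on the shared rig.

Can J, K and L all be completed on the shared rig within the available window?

The shared rig window is 30 − 6 = 24 hours.
Running back to back, the jobs need 5 + 9 + 8 = 22 hours on the shared rig.
Since 22 ≤ 24, they fit within the window.

Yes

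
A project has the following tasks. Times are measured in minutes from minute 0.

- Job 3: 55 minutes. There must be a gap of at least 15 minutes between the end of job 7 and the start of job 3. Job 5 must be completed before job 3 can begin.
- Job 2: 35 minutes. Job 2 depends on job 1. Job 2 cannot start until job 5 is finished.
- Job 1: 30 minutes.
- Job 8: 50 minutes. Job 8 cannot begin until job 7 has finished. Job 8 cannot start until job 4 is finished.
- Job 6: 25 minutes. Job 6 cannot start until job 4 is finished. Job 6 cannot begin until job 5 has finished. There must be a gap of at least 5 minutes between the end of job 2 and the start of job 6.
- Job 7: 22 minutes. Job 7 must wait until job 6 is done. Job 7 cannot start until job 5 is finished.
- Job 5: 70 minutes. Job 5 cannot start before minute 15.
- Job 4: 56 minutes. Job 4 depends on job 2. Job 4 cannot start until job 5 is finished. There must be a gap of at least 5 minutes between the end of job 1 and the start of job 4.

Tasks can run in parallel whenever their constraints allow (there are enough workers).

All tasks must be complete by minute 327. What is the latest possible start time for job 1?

To finish by minute 327, job 3 (duration 55) must start no later than minute 272.
Nothing follows job 8; the deadline of minute 327 is its only limit. It must start by 327 − 50 = minute 277.
Job 7 has several dependents: job 3 (must start by minute 272, minus 15-minute gap → minute 257); job 8 (must start by minute 277). The earliest of those limits is minute 257, so job 7 must start by 257 − 22 = minute 235.
Job 6 has to be done before job 7 (must start by minute 235). That means finishing by minute 235, i.e. starting by 235 − 25 = minute 210.
Job 4 has several dependents: job 6 (must start by minute 210); job 8 (must start by minute 277). The earliest of those limits is minute 210, so job 4 must start by 210 − 56 = minute 154.
For job 2: job 4 (must start by minute 154); job 6 (must start by minute 210, minus 5-minute gap → minute 205). The most restrictive is minute 154; with a 35-minute duration, job 2 must start by minute 119.
Job 1 must finish in time for job 2 (must start by minute 119); job 4 (must start by minute 154, minus 5-minute gap → minute 149). The tightest is minute 119, so job 1 must start by 119 − 30 = minute 89.

89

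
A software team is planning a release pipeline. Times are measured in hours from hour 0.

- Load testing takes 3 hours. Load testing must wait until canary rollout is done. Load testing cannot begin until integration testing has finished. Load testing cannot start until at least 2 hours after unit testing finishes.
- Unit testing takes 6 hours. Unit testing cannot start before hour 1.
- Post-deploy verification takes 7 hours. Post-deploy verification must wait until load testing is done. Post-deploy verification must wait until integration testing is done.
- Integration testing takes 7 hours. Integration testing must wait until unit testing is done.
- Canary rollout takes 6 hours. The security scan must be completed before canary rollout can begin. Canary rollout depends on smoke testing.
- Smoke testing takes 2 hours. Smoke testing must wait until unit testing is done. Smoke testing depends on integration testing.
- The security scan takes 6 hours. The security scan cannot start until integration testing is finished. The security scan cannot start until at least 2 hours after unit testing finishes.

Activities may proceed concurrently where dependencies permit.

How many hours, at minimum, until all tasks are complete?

Unit testing waits on its own release at hour 1, so it starts at hour 1 and finishes at 1 + 6 = hour 7.
After unit testing (finishes hour 7), integration testing can start at hour 7 and finishes at hour 14.
For smoke testing: unit testing (finishes hour 7); integration testing (finishes hour 14). Taking the maximum gives a start of hour 14, and it finishes at 14 + 2 = hour 16.
For the security scan: integration testing (finishes hour 14); unit testing (finishes hour 7, plus 2-hour gap → hour 9). Taking the maximum gives a start of hour 14, and it finishes at 14 + 6 = hour 20.
For canary rollout: the security scan (finishes hour 20); smoke testing (finishes hour 16). Taking the maximum gives a start of hour 20, and it finishes at 20 + 6 = hour 26.
Load testing cannot start until canary rollout (finishes hour 26); integration testing (finishes hour 14); unit testing (finishes hour 7, plus 2-hour gap → hour 9). The controlling bound is hour 26, so load testing finishes at 26 + 3 = hour 29.
Post-deploy verification cannot start until load testing (finishes hour 29); integration testing (finishes hour 14). The controlling bound is hour 29, so post-deploy verification finishes at 29 + 7 = hour 36.
All tasks are finished once the last one completes. Finish times: Unit testing at 7, Integration testing at 14, The security scan at 20, Smoke testing at 16, Canary rollout at 26, Load testing at 29, Post-deploy verification at 36. The latest is hour 36.

36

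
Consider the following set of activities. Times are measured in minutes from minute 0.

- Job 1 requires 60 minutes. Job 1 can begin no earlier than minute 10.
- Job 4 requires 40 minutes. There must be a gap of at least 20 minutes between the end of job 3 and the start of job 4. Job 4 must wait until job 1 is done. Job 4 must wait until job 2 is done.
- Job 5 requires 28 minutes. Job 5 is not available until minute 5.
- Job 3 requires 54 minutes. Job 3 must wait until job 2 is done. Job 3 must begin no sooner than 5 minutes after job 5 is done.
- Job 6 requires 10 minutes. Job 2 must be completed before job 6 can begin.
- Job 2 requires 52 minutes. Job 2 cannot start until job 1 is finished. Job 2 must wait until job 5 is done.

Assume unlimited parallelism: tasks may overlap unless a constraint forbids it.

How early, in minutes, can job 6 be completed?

132

Job 5 waits on its own release at minute 5, so it starts at minute 5 and finishes at 5 + 28 = minute 33.
Job 1 waits on its own release at minute 10, so it starts at minute 10 and finishes at 10 + 60 = minute 70.
For job 2: job 1 (finishes minute 70); job 5 (finishes minute 33). Taking the maximum gives a start of minute 70, and it finishes at 70 + 52 = minute 122.
Job 6 cannot begin until job 2 (finishes minute 122). It runs from minute 122 to 122 + 10 = minute 132.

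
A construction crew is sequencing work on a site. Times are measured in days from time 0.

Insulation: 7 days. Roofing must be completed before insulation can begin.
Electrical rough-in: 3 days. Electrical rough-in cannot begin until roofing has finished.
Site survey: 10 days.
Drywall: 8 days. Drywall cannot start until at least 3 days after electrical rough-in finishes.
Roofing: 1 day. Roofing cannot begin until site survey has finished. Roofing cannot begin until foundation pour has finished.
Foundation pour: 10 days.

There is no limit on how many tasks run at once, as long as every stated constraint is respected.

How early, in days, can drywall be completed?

25

Foundation pour has no prerequisites, so it starts at day 0 and finishes at day 10.
Nothing blocks site survey, so it runs from day 0 to day 10.
Roofing cannot start until site survey (finishes day 10); foundation pour (finishes day 10). The controlling bound is day 10, so roofing finishes at 10 + 1 = day 11.
Electrical rough-in waits on roofing (finishes day 11), so it starts at day 11 and finishes at 11 + 3 = day 14.
Drywall cannot begin until electrical rough-in (finishes day 14, plus 3-day gap → day 17). It runs from day 17 to 17 + 8 = day 25.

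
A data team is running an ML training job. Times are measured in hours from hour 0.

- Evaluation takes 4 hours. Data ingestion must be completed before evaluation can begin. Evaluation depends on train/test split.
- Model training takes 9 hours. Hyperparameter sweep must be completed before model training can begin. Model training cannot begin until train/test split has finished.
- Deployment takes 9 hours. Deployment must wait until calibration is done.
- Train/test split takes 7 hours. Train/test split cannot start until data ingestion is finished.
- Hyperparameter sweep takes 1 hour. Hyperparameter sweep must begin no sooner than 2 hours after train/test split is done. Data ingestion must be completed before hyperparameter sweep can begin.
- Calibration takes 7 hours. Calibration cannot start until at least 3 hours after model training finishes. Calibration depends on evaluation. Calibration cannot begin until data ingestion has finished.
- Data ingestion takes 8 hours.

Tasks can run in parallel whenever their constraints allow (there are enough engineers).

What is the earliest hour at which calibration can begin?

30

Data ingestion can start immediately at hour 0; it finishes at hour 8.
After data ingestion (finishes hour 8), train/test split can start at hour 8 and finishes at hour 15.
Evaluation needs all of data ingestion (finishes hour 8); train/test split (finishes hour 15). That puts its earliest start at hour 15; it finishes at 15 + 4 = hour 19.
Hyperparameter sweep needs all of train/test split (finishes hour 15, plus 2-hour gap → hour 17); data ingestion (finishes hour 8). That puts its earliest start at hour 17; it finishes at 17 + 1 = hour 18.
Model training needs all of hyperparameter sweep (finishes hour 18); train/test split (finishes hour 15). That puts its earliest start at hour 18; it finishes at 18 + 9 = hour 27.
Calibration waits on model training (finishes hour 27, plus 3-hour gap → hour 30); evaluation (finishes hour 19); data ingestion (finishes hour 8). The latest of these is hour 30, which is the earliest calibration can start.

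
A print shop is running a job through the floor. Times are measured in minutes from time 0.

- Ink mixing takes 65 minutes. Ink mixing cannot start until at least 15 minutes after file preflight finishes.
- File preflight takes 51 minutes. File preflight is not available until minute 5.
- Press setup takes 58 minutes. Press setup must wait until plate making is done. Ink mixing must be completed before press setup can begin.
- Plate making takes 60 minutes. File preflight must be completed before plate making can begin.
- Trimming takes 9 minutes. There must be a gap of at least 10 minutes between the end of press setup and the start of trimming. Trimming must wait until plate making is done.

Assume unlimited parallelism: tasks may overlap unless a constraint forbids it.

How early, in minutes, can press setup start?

File preflight cannot begin until its own release at minute 5. It runs from minute 5 to 5 + 51 = minute 56.
Ink mixing waits on file preflight (finishes minute 56, plus 15-minute gap → minute 71), so it starts at minute 71 and finishes at 71 + 65 = minute 136.
Plate making cannot begin until file preflight (finishes minute 56). It runs from minute 56 to 56 + 60 = minute 116.
Press setup waits on plate making (finishes minute 116); ink mixing (finishes minute 136). The latest of these is minute 136, which is the earliest press setup can start.

136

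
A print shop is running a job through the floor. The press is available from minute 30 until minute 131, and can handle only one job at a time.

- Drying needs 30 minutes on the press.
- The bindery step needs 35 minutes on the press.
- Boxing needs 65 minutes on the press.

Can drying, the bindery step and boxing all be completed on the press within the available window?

The press window is 131 − 30 = 101 minutes.
Running back to back, the jobs need 30 + 35 + 65 = 130 minutes on the press.
Since 130 > 101, they cannot all fit.

No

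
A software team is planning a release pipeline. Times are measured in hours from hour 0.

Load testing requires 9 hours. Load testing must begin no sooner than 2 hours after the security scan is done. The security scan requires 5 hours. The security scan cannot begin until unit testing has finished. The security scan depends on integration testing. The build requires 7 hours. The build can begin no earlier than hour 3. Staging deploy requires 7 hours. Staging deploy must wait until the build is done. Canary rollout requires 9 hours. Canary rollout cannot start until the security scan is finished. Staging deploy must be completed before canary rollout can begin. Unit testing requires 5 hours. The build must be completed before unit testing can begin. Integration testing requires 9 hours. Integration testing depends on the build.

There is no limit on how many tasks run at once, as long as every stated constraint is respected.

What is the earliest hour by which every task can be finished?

35

The build waits on its own release at hour 3, so it starts at hour 3 and finishes at 3 + 7 = hour 10.
Staging deploy waits on the build (finishes hour 10), so it starts at hour 10 and finishes at 10 + 7 = hour 17.
After the build (finishes hour 10), integration testing can start at hour 10 and finishes at hour 19.
After the build (finishes hour 10), unit testing can start at hour 10 and finishes at hour 15.
The security scan needs all of unit testing (finishes hour 15); integration testing (finishes hour 19). That puts its earliest start at hour 19; it finishes at 19 + 5 = hour 24.
After the security scan (finishes hour 24, plus 2-hour gap → hour 26), load testing can start at hour 26 and finishes at hour 35.
Canary rollout needs all of the security scan (finishes hour 24); staging deploy (finishes hour 17). That puts its earliest start at hour 24; it finishes at 24 + 9 = hour 33.
All tasks are finished once the last one completes. Finish times: The build at 10, Unit testing at 15, Integration testing at 19, The security scan at 24, Staging deploy at 17, Canary rollout at 33, Load testing at 35. The latest is hour 35.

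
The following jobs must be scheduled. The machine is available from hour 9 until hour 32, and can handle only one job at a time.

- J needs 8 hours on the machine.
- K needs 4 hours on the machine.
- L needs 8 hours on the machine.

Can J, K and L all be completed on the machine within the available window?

The machine window is 32 − 9 = 23 hours.
Running back to back, the jobs need 8 + 4 + 8 = 20 hours on the machine.
Since 20 ≤ 23, they fit within the window.

Yes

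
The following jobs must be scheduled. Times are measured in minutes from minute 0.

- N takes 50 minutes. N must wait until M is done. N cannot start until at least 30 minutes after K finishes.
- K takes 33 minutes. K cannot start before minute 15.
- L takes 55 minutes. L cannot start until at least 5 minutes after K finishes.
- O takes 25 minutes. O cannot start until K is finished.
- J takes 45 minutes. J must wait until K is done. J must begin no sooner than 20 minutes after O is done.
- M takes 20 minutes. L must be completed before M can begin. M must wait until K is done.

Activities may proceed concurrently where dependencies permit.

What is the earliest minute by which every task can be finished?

178

K cannot begin until its own release at minute 15. It runs from minute 15 to 15 + 33 = minute 48.
After K (finishes minute 48), O can start at minute 48 and finishes at minute 73.
J has to wait for K (finishes minute 48); O (finishes minute 73, plus 20-minute gap → minute 93). The latest of these is minute 93, so J runs minute 93 to 93 + 45 = minute 138.
L cannot begin until K (finishes minute 48, plus 5-minute gap → minute 53). It runs from minute 53 to 53 + 55 = minute 108.
For M: L (finishes minute 108); K (finishes minute 48). Taking the maximum gives a start of minute 108, and it finishes at 108 + 20 = minute 128.
N cannot start until M (finishes minute 128); K (finishes minute 48, plus 30-minute gap → minute 78). The controlling bound is minute 128, so N finishes at 128 + 50 = minute 178.
All tasks are finished once the last one completes. Finish times: J at 138, K at 48, L at 108, M at 128, N at 178, O at 73. The latest is minute 178.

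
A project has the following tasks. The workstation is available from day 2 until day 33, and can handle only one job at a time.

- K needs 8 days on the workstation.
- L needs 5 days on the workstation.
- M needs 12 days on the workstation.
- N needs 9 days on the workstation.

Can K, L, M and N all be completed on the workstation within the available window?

No

The workstation window is 33 − 2 = 31 days.
Running back to back, the jobs need 8 + 5 + 12 + 9 = 34 days on the workstation.
Since 34 > 31, they cannot all fit.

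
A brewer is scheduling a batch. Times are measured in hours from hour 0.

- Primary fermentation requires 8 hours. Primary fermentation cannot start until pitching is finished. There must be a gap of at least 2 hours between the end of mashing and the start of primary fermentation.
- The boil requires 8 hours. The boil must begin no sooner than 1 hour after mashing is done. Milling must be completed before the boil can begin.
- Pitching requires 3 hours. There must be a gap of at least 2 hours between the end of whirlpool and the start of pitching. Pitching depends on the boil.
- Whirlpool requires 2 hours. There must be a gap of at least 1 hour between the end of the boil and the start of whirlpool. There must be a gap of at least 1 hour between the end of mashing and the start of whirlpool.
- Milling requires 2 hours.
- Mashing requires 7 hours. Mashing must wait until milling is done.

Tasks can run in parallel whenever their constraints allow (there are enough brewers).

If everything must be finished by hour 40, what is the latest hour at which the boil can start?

Primary fermentation must finish by hour 40; it takes 8 hours, so it must start by 40 − 8 = hour 32.
Pitching must finish before primary fermentation (must start by hour 32). With a 3-hour duration, pitching must start by 32 − 3 = hour 29.
Whirlpool feeds into pitching (must start by hour 29, minus 2-hour gap → hour 27); so whirlpool must finish by hour 27 and therefore start by hour 25.
The boil has several dependents: whirlpool (must start by hour 25, minus 1-hour gap → hour 24); pitching (must start by hour 29). The earliest of those limits is hour 24, so the boil must start by 24 − 8 = hour 16.

16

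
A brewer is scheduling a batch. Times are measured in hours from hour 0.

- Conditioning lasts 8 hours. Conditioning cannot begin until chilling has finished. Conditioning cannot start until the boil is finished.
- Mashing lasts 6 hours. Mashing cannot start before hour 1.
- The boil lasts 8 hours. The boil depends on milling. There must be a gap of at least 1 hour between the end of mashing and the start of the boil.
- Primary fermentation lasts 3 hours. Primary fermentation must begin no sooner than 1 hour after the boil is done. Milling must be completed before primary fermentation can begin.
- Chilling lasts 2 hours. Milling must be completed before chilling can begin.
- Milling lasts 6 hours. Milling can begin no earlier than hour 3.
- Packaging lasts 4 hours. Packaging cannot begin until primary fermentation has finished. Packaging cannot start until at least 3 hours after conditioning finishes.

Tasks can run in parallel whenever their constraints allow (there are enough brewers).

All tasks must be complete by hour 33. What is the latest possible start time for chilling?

16

To finish by hour 33, packaging (duration 4) must start no later than hour 29.
Conditioning must finish before packaging (must start by hour 29, minus 3-hour gap → hour 26). With an 8-hour duration, conditioning must start by 26 − 8 = hour 18.
Chilling must finish before conditioning (must start by hour 18). With a 2-hour duration, chilling must start by 18 − 2 = hour 16.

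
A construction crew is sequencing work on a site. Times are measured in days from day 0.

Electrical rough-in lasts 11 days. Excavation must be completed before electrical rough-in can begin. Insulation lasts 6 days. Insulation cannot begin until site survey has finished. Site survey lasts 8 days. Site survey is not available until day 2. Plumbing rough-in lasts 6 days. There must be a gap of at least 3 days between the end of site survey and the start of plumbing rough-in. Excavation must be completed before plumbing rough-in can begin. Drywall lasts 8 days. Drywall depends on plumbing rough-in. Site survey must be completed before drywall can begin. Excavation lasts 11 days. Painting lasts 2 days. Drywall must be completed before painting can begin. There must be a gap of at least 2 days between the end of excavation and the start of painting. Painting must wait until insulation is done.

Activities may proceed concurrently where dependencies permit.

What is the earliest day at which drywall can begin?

19

Excavation has no prerequisites, so it starts at day 0 and finishes at day 11.
Site survey waits on its own release at day 2, so it starts at day 2 and finishes at 2 + 8 = day 10.
Plumbing rough-in needs all of site survey (finishes day 10, plus 3-day gap → day 13); excavation (finishes day 11). That puts its earliest start at day 13; it finishes at 13 + 6 = day 19.
Drywall waits on plumbing rough-in (finishes day 19); site survey (finishes day 10). The latest of these is day 19, which is the earliest drywall can start.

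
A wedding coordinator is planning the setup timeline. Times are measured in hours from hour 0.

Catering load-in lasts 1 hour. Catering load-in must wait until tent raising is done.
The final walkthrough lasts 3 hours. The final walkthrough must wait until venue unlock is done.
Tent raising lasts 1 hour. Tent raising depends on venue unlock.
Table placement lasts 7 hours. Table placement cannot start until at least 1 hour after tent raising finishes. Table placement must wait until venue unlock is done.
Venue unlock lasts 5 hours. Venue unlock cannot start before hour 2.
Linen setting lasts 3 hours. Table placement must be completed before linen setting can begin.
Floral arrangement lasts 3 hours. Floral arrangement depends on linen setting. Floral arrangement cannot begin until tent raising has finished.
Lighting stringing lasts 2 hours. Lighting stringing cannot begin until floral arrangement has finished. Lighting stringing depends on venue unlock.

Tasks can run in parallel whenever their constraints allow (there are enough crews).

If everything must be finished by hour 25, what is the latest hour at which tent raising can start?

To finish by hour 25, lighting stringing (duration 2) must start no later than hour 23.
Floral arrangement must finish before lighting stringing (must start by hour 23). With a 3-hour duration, floral arrangement must start by 23 − 3 = hour 20.
Linen setting has to be done before floral arrangement (must start by hour 20). That means finishing by hour 20, i.e. starting by 20 − 3 = hour 17.
Since linen setting (must start by hour 17) depends on it, table placement must finish by hour 17. Backing off its 7-hour duration gives a latest start of hour 10.
Catering load-in must finish by hour 25; it takes 1 hour, so it must start by 25 − 1 = hour 24.
Tent raising has several dependents: table placement (must start by hour 10, minus 1-hour gap → hour 9); floral arrangement (must start by hour 20); catering load-in (must start by hour 24). The earliest of those limits is hour 9, so tent raising must start by 9 − 1 = hour 8.

8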